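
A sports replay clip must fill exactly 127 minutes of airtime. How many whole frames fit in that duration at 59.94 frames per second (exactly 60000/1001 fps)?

127 min = 7620 s.
Frames = 7620 × 60000/1001 = 457200000/1001 ≈ 456743.2567.
Complete frames: 456743.

456743 frames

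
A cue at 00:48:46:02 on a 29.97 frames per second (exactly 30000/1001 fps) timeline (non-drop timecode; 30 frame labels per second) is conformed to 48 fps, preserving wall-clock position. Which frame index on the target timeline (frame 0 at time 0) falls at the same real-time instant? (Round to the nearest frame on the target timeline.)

frame 140592

Source frame index: (0×3600 + 48×60 + 46) × 30 + 2 = 87782.
Real time: 87782 / (30000/1001) = 43934891/15000 s.
Target frame: (43934891/15000) × (48) = 87869782/625 ≈ 140591.651 → 140592.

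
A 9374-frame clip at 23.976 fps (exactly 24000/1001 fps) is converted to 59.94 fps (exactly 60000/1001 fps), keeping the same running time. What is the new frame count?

23435 frames

Target frames = source frames × (target rate / source rate) = 9374 × (60000/1001)/(24000/1001) = 9374 × 5/2 = 23435.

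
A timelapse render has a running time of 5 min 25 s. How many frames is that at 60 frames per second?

5 min 25 s = 325 s.
Frames = 325 × 60 = 19500.

19500 frames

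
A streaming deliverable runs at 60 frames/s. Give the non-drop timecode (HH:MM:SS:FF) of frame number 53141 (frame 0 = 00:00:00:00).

53141 ÷ 60 = 885 full seconds, remainder 41 frames.
885 s = 0 h 14 min 45 s.
Timecode: 00:14:45:41.

00:14:45:41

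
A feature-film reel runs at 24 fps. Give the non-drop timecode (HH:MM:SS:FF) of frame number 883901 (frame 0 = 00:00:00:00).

883901 ÷ 24 = 36829 full seconds, remainder 5 frames.
36829 s = 10 h 13 min 49 s.
Timecode: 10:13:49:05.

10:13:49:05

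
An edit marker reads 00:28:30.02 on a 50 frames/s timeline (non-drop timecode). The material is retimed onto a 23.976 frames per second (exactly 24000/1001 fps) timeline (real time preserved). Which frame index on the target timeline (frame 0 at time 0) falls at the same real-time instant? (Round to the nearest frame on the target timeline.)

frame 41000

Source frame index: (0×3600 + 28×60 + 30) × 50 + 2 = 85502.
Real time: 85502 / (50) = 42751/25 s.
Target frame: (42751/25) × (24000/1001) = 41040960/1001 ≈ 40999.960 → 41000.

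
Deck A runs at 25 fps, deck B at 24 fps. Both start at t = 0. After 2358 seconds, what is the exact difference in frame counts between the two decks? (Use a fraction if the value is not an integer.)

2358 frames

A emits 25 × 2358 = 58950 frames; B emits 24 × 2358 = 56592.
Difference = 2358 frames; B is behind A.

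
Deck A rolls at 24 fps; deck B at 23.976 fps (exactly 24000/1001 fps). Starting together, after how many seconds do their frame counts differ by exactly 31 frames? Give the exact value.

31031/24 seconds

The gap grows by |24000/1001 − 24| = 24/1001 frames per second.
Time for a 31-frame gap: 31 ÷ (24/1001) = 31031/24 s.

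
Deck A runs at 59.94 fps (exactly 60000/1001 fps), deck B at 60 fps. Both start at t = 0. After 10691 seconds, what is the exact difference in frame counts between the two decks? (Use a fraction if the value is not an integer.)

A emits 60000/1001 × 10691 = 641460000/1001 frames; B emits 60 × 10691 = 641460.
Difference = 641460/1001 frames (≈ 640.8192); B is ahead of A.

641460/1001 frames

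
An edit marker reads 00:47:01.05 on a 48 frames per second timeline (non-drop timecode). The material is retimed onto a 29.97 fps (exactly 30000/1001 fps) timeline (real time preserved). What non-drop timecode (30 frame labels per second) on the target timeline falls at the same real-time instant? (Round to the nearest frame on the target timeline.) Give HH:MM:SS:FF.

Source frame index: (0×3600 + 47×60 + 1) × 48 + 5 = 135413.
Real time: 135413 / (48) = 135413/48 s.
Target frame: (135413/48) × (30000/1001) = 84633125/1001 ≈ 84548.576 → 84549.
At 30 labels/s: frame 84549 → 00:46:58:09.

00:46:58:09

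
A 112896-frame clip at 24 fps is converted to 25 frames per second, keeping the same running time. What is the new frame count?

Target frames = source frames × (target rate / source rate) = 112896 × (25)/(24) = 112896 × 25/24 = 117600.

117600 frames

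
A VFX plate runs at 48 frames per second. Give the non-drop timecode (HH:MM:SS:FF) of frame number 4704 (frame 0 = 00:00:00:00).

00:01:38:00

4704 ÷ 48 = 98 full seconds, remainder 0 frames.
98 s = 0 h 1 min 38 s.
Timecode: 00:01:38:00.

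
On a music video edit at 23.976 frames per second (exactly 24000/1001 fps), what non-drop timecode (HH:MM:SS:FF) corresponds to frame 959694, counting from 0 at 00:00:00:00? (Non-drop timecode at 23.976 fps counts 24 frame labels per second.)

11:06:27:06

959694 ÷ 24 = 39987 full seconds, remainder 6 frames.
39987 s = 11 h 6 min 27 s.
Timecode: 11:06:27:06.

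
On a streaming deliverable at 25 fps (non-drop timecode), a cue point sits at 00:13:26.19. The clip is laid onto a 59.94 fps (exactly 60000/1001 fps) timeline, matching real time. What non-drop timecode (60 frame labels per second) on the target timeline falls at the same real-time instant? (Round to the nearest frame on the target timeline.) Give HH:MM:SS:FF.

Source frame index: (0×3600 + 13×60 + 26) × 25 + 19 = 20169.
Real time: 20169 / (25) = 20169/25 s.
Target frame: (20169/25) × (60000/1001) = 48405600/1001 ≈ 48357.243 → 48357.
At 60 labels/s: frame 48357 → 00:13:25:57.

00:13:25:57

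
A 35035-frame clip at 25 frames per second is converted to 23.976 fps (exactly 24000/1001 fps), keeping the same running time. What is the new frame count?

Target frames = source frames × (target rate / source rate) = 35035 × (24000/1001)/(25) = 35035 × 960/1001 = 33600.

33600 frames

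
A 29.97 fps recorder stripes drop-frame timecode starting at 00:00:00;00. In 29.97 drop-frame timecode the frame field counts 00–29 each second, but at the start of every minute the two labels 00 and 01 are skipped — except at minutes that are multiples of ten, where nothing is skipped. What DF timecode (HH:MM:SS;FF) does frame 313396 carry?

02:54:17;00

Ten DF minutes hold 17982 frames, so frame 313396 lies in block 17 (frames 305694–323675) with 7702 frames into that block.
The block's first minute is 1800 frames and the rest 1798 each; 7702 frames reaches minute 4, so 17 × 18 + 4 × 2 = 314 labels have been skipped so far.
Adding those back, label number 313396 + 314 = 313710 at 30 labels/s is 10457 s + 0 f = 2 h 54 min 17 s frame 0, i.e. 02:54:17;00.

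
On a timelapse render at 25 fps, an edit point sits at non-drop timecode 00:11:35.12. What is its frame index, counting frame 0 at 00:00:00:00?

frame 17387

Total seconds to the label: (0 × 3600 + 11 × 60 + 35) = 695.
Frame index = 695 × 25 + 12 = 17387.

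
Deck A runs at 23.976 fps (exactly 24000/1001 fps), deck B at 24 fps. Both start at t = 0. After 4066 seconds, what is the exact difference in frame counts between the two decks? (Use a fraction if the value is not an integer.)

97584/1001 frames

A emits 24000/1001 × 4066 = 97584000/1001 frames; B emits 24 × 4066 = 97584.
Difference = 97584/1001 frames (≈ 97.4865); B is ahead of A.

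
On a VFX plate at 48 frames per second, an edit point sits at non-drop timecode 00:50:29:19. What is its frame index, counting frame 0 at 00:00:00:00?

frame 145411

Total seconds to the label: (0 × 3600 + 50 × 60 + 29) = 3029.
Frame index = 3029 × 48 + 19 = 145411.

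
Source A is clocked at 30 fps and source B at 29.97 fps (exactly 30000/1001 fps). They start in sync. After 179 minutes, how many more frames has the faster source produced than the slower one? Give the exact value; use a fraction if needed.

179 min = 10740 s.
A emits 30 × 10740 = 322200 frames; B emits 30000/1001 × 10740 = 322200000/1001.
Difference = 322200/1001 frames (≈ 321.8781); B is behind A.

322200/1001 frames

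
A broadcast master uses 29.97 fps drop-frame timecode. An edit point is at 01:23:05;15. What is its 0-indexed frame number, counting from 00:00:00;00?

Complete 10-minute blocks: 8, each 17982 frames → 143856.
Remaining 3 whole minutes in the current block: 1800 + 2 × 1798 = 5396 frames.
Within the current minute: 5 × 30 + 15 − 2 = 163 (labels ;00/;01 skipped at this minute). Total = 143856 + 5396 + 163 = 149415.

149415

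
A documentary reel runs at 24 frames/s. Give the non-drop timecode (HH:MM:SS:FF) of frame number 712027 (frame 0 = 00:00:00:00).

08:14:27:19

712027 ÷ 24 = 29667 full seconds, remainder 19 frames.
29667 s = 8 h 14 min 27 s.
Timecode: 08:14:27:19.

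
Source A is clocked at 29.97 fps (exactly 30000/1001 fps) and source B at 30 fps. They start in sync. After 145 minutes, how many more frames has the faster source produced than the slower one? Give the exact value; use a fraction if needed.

261000/1001 frames

145 min = 8700 s.
A emits 30000/1001 × 8700 = 261000000/1001 frames; B emits 30 × 8700 = 261000.
Difference = 261000/1001 frames (≈ 260.7393); B is ahead of A.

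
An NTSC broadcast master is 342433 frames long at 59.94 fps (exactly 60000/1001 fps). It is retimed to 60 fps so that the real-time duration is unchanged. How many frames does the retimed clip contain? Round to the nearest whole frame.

342775 frames

Frames at target rate = 342433 × (60) / (60000/1001) = 342775433/1000 ≈ 342775.433.
Nearest whole frame: 342775.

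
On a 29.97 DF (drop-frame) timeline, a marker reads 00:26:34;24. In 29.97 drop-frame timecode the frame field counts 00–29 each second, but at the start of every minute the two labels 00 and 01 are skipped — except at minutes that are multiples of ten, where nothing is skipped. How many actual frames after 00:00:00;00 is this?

47796

As if non-drop at 30 labels/s: (0 × 3600 + 26 × 60 + 34) × 30 + 24 = 47844.
Minute boundaries passed: 26; those not divisible by 10: 26 − 2 = 24; dropped labels = 2 × 24 = 48.
Actual frame index = 47844 − 48 = 47796.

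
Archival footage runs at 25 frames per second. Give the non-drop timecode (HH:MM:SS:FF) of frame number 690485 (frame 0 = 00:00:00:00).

07:40:19:10

690485 ÷ 25 = 27619 full seconds, remainder 10 frames.
27619 s = 7 h 40 min 19 s.
Timecode: 07:40:19:10.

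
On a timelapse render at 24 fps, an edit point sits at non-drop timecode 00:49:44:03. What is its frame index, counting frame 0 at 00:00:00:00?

Total seconds to the label: (0 × 3600 + 49 × 60 + 44) = 2984.
Frame index = 2984 × 24 + 3 = 71619.

71619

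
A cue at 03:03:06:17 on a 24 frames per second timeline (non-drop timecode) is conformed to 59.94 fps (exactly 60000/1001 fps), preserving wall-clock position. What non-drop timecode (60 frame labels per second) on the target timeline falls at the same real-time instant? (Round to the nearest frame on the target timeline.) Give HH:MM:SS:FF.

03:02:55:44

Source frame index: (3×3600 + 3×60 + 6) × 24 + 17 = 263681.
Real time: 263681 / (24) = 263681/24 s.
Target frame: (263681/24) × (60000/1001) = 59927500/91 ≈ 658543.956 → 658544.
At 60 labels/s: frame 658544 → 03:02:55:44.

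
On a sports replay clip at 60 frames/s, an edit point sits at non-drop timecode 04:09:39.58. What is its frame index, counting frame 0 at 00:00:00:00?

Total seconds to the label: (4 × 3600 + 9 × 60 + 39) = 14979.
Frame index = 14979 × 60 + 58 = 898798.

frame 898798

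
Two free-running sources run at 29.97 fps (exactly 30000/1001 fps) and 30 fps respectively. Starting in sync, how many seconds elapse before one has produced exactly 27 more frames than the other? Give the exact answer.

The gap grows by |30 − 30000/1001| = 30/1001 frames per second.
Time for a 27-frame gap: 27 ÷ (30/1001) = 900.9 s.

900.9 seconds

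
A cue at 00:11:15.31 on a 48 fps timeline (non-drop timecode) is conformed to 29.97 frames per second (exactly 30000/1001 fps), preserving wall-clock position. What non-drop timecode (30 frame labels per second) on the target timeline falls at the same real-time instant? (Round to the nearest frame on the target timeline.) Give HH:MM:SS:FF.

00:11:14:29

Source frame index: (0×3600 + 11×60 + 15) × 48 + 31 = 32431.
Real time: 32431 / (48) = 32431/48 s.
Target frame: (32431/48) × (30000/1001) = 2895625/143 ≈ 20249.126 → 20249.
At 30 labels/s: frame 20249 → 00:11:14:29.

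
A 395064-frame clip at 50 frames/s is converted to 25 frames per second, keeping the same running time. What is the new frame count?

Target frames = source frames × (target rate / source rate) = 395064 × (25)/(50) = 395064 × 1/2 = 197532.

197532 frames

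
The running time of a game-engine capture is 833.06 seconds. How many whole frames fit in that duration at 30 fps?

Frames = 833.06 × 30 = 124959/5 ≈ 24991.8000.
Complete frames: 24991.

24991 frames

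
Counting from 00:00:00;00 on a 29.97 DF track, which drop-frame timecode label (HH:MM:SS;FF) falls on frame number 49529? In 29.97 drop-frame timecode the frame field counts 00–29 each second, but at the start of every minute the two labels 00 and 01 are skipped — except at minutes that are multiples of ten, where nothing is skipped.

Each 10-minute DF block holds 10 × 60 × 30 − 9 × 2 = 17982 frames. 49529 ÷ 17982 → 2 full blocks, remainder 13565.
Within the partial block the first minute is 1800 frames and each further minute 1798, so 7 further minute boundaries passed. Total skipped labels = 18 × 2 + 2 × 7 = 50.
Non-drop label index = 49529 + 50 = 49579; at 30 labels/s that is 00:27:32:19, i.e. DF 00:27:32;19.

00:27:32;19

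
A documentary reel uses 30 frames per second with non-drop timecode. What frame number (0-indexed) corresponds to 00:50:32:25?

Total seconds to the label: (0 × 3600 + 50 × 60 + 32) = 3032.
Frame index = 3032 × 30 + 25 = 90985.

90985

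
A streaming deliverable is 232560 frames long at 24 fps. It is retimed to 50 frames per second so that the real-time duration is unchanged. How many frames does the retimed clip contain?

Target frames = source frames × (target rate / source rate) = 232560 × (50)/(24) = 232560 × 25/12 = 484500.

484500 frames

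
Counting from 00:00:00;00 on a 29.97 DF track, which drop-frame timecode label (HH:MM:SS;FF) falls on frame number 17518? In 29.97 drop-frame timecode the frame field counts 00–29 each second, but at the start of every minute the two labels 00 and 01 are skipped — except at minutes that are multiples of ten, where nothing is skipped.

Ten DF minutes hold 17982 frames, so frame 17518 lies in block 0 (frames 0–17981) with 17518 frames into that block.
The block's first minute is 1800 frames and the rest 1798 each; 17518 frames reaches minute 9, so 0 × 18 + 9 × 2 = 18 labels have been skipped so far.
Adding those back, label number 17518 + 18 = 17536 at 30 labels/s is 584 s + 16 f = 0 h 9 min 44 s frame 16, i.e. 00:09:44;16.

00:09:44;16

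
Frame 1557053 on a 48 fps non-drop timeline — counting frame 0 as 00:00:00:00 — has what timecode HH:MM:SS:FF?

1557053 ÷ 48 = 32438 full seconds, remainder 29 frames.
32438 s = 9 h 0 min 38 s.
Timecode: 09:00:38:29.

09:00:38:29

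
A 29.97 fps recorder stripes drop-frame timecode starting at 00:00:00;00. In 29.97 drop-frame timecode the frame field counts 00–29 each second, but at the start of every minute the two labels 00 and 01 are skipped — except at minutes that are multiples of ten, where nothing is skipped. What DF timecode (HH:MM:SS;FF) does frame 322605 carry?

Each 10-minute DF block holds 10 × 60 × 30 − 9 × 2 = 17982 frames. 322605 ÷ 17982 → 17 full blocks, remainder 16911.
Within the partial block the first minute is 1800 frames and each further minute 1798, so 9 further minute boundaries passed. Total skipped labels = 18 × 17 + 2 × 9 = 324.
Non-drop label index = 322605 + 324 = 322929; at 30 labels/s that is 02:59:24:09, i.e. DF 02:59:24;09.

02:59:24;09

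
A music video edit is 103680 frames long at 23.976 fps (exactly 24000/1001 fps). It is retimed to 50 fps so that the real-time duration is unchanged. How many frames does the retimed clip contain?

Target frames = source frames × (target rate / source rate) = 103680 × (50)/(24000/1001) = 103680 × 1001/480 = 216216.

216216 frames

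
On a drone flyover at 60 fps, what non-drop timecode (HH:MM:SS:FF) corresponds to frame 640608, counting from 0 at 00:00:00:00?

640608 ÷ 60 = 10676 full seconds, remainder 48 frames.
10676 s = 2 h 57 min 56 s.
Timecode: 02:57:56:48.

02:57:56:48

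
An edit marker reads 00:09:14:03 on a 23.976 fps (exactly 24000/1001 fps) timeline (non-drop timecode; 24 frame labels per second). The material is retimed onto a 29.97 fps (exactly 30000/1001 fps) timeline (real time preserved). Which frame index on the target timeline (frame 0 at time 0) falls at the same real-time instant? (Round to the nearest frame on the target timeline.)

frame 16624

Source frame index: (0×3600 + 9×60 + 14) × 24 + 3 = 13299.
Real time: 13299 / (24000/1001) = 4437433/8000 s.
Target frame: (4437433/8000) × (30000/1001) = 66495/4 ≈ 16623.750 → 16624.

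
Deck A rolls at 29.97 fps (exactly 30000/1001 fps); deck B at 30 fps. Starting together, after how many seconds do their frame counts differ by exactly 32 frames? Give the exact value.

The gap grows by |30 − 30000/1001| = 30/1001 frames per second.
Time for a 32-frame gap: 32 ÷ (30/1001) = 16016/15 s.

16016/15 seconds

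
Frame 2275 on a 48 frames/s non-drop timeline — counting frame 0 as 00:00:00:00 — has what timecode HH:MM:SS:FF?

00:00:47:19

2275 ÷ 48 = 47 full seconds, remainder 19 frames.
47 s = 0 h 0 min 47 s.
Timecode: 00:00:47:19.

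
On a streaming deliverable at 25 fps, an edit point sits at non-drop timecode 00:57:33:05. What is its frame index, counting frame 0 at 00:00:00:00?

86330

Total seconds to the label: (0 × 3600 + 57 × 60 + 33) = 3453.
Frame index = 3453 × 25 + 5 = 86330.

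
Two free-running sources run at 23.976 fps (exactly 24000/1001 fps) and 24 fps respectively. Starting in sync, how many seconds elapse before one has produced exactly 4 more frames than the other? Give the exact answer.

The gap grows by |24 − 24000/1001| = 24/1001 frames per second.
Time for a 4-frame gap: 4 ÷ (24/1001) = 1001/6 s.

1001/6 seconds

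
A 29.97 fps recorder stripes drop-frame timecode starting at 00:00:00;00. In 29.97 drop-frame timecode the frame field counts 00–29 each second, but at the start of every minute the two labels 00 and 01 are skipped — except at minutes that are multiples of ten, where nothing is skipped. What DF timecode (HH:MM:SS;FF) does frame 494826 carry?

04:35:10;22

Ten DF minutes hold 17982 frames, so frame 494826 lies in block 27 (frames 485514–503495) with 9312 frames into that block.
The block's first minute is 1800 frames and the rest 1798 each; 9312 frames reaches minute 5, so 27 × 18 + 5 × 2 = 496 labels have been skipped so far.
Adding those back, label number 494826 + 496 = 495322 at 30 labels/s is 16510 s + 22 f = 4 h 35 min 10 s frame 22, i.e. 04:35:10;22.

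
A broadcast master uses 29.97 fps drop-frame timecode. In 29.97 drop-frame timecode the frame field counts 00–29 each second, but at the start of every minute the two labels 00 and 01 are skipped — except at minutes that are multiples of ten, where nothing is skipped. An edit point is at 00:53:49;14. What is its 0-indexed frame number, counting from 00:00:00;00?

As if non-drop at 30 labels/s: (0 × 3600 + 53 × 60 + 49) × 30 + 14 = 96884.
Minute boundaries passed: 53; those not divisible by 10: 53 − 5 = 48; dropped labels = 2 × 48 = 96.
Actual frame index = 96884 − 96 = 96788.

96788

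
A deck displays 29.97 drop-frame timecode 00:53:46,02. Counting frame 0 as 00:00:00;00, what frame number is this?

As if non-drop at 30 labels/s: (0 × 3600 + 53 × 60 + 46) × 30 + 2 = 96782.
Minute boundaries passed: 53; those not divisible by 10: 53 − 5 = 48; dropped labels = 2 × 48 = 96.
Actual frame index = 96782 − 96 = 96686.

96686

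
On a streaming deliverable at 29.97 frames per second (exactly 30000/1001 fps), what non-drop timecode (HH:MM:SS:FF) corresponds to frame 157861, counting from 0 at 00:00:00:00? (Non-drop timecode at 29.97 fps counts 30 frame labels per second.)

01:27:42:01

157861 ÷ 30 = 5262 full seconds, remainder 1 frame.
5262 s = 1 h 27 min 42 s.
Timecode: 01:27:42:01.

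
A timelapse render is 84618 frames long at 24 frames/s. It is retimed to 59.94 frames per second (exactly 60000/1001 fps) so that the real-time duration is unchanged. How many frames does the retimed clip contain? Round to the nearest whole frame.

211334 frames

Frames at target rate = 84618 × (60000/1001) / (24) = 211545000/1001 ≈ 211333.666.
Nearest whole frame: 211334.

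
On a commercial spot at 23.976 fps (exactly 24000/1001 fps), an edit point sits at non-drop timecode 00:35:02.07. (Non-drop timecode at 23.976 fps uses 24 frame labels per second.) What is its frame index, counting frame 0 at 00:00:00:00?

Total seconds to the label: (0 × 3600 + 35 × 60 + 2) = 2102.
Frame index = 2102 × 24 + 7 = 50455.

frame 50455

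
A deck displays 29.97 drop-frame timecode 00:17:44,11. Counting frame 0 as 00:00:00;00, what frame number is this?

31899

As if non-drop at 30 labels/s: (0 × 3600 + 17 × 60 + 44) × 30 + 11 = 31931.
Minute boundaries passed: 17; those not divisible by 10: 17 − 1 = 16; dropped labels = 2 × 16 = 32.
Actual frame index = 31931 − 32 = 31899.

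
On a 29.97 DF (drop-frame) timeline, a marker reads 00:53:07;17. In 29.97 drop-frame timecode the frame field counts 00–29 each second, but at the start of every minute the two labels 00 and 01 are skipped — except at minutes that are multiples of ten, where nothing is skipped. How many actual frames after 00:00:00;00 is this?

Complete 10-minute blocks: 5, each 17982 frames → 89910.
Remaining 3 whole minutes in the current block: 1800 + 2 × 1798 = 5396 frames.
Within the current minute: 7 × 30 + 17 − 2 = 225 (labels ;00/;01 skipped at this minute). Total = 89910 + 5396 + 225 = 95531.

95531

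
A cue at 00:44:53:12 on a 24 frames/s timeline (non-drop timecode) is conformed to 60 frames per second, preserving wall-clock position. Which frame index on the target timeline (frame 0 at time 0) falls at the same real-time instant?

frame 161610

Source frame index: (0×3600 + 44×60 + 53) × 24 + 12 = 64644.
Real time: 64644 / (24) = 5387/2 s.
Target frame: (5387/2) × (60) = 161610.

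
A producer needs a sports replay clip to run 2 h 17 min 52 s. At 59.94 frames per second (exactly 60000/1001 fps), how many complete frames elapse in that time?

2 h 17 min 52 s = 8272 s.
Frames = 8272 × 60000/1001 = 45120000/91 ≈ 495824.1758.
Complete frames: 495824.

495824 frames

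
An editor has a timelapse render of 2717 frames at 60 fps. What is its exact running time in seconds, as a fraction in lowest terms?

2717/60 seconds

Running time = 2717 ÷ (60) = 2717 × 1/60 = 2717/60 s.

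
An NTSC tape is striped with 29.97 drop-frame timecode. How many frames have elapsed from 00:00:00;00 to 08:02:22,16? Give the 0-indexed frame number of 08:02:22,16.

867408

Complete 10-minute blocks: 48, each 17982 frames → 863136.
Remaining 2 whole minutes in the current block: 1800 + 1 × 1798 = 3598 frames.
Within the current minute: 22 × 30 + 16 − 2 = 674 (labels ;00/;01 skipped at this minute). Total = 863136 + 3598 + 674 = 867408.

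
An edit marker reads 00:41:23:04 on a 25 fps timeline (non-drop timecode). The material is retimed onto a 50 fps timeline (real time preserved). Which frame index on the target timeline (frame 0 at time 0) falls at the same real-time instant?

frame 124158

Source frame index: (0×3600 + 41×60 + 23) × 25 + 4 = 62079.
Real time: 62079 / (25) = 62079/25 s.
Target frame: (62079/25) × (50) = 124158.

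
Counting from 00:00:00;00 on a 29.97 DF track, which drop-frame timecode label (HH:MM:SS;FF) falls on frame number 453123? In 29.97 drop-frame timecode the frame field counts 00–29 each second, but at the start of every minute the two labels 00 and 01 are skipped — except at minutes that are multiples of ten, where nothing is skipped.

04:11:59;05

Ten DF minutes hold 17982 frames, so frame 453123 lies in block 25 (frames 449550–467531) with 3573 frames into that block.
The block's first minute is 1800 frames and the rest 1798 each; 3573 frames reaches minute 1, so 25 × 18 + 1 × 2 = 452 labels have been skipped so far.
Adding those back, label number 453123 + 452 = 453575 at 30 labels/s is 15119 s + 5 f = 4 h 11 min 59 s frame 5, i.e. 04:11:59;05.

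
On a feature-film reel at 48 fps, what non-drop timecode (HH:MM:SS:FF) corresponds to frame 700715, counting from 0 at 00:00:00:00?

04:03:18:11

700715 ÷ 48 = 14598 full seconds, remainder 11 frames.
14598 s = 4 h 3 min 18 s.
Timecode: 04:03:18:11.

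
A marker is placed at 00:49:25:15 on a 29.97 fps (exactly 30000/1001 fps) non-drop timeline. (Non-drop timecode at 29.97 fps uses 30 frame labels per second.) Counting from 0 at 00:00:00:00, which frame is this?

Total seconds to the label: (0 × 3600 + 49 × 60 + 25) = 2965.
Frame index = 2965 × 30 + 15 = 88965.

frame 88965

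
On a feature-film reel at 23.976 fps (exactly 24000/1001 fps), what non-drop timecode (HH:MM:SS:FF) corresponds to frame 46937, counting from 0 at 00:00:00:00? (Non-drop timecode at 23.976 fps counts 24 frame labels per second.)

46937 ÷ 24 = 1955 full seconds, remainder 17 frames.
1955 s = 0 h 32 min 35 s.
Timecode: 00:32:35:17.

00:32:35:17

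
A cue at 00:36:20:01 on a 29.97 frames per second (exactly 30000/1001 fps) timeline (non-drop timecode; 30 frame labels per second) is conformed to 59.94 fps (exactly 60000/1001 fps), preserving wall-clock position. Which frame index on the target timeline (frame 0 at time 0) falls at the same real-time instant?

Source frame index: (0×3600 + 36×60 + 20) × 30 + 1 = 65401.
Real time: 65401 / (30000/1001) = 65466401/30000 s.
Target frame: (65466401/30000) × (60000/1001) = 130802.

frame 130802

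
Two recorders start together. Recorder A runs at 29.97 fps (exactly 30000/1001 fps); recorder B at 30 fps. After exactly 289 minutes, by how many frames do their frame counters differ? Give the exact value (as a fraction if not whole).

520200/1001 frames

289 min = 17340 s.
A emits 30000/1001 × 17340 = 520200000/1001 frames; B emits 30 × 17340 = 520200.
Difference = 520200/1001 frames (≈ 519.6803); B is ahead of A.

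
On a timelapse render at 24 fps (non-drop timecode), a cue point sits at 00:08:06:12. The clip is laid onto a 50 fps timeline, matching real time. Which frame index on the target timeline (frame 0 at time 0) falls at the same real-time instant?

Source frame index: (0×3600 + 8×60 + 6) × 24 + 12 = 11676.
Real time: 11676 / (24) = 973/2 s.
Target frame: (973/2) × (50) = 24325.

frame 24325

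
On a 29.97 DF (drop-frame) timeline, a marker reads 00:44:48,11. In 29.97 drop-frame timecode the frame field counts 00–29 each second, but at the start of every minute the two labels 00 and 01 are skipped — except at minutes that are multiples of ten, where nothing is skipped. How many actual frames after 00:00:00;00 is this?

80571

As if non-drop at 30 labels/s: (0 × 3600 + 44 × 60 + 48) × 30 + 11 = 80651.
Minute boundaries passed: 44; those not divisible by 10: 44 − 4 = 40; dropped labels = 2 × 40 = 80.
Actual frame index = 80651 − 80 = 80571.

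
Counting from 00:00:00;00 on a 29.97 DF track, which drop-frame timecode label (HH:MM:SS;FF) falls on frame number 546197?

Ten DF minutes hold 17982 frames, so frame 546197 lies in block 30 (frames 539460–557441) with 6737 frames into that block.
The block's first minute is 1800 frames and the rest 1798 each; 6737 frames reaches minute 3, so 30 × 18 + 3 × 2 = 546 labels have been skipped so far.
Adding those back, label number 546197 + 546 = 546743 at 30 labels/s is 18224 s + 23 f = 5 h 3 min 44 s frame 23, i.e. 05:03:44;23.

05:03:44;23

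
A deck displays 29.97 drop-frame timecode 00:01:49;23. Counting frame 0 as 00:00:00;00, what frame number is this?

Complete 10-minute blocks: 0, each 17982 frames → 0.
Remaining 1 whole minute in the current block: 1800 + 0 × 1798 = 1800 frames.
Within the current minute: 49 × 30 + 23 − 2 = 1491 (labels ;00/;01 skipped at this minute). Total = 0 + 1800 + 1491 = 3291.

3291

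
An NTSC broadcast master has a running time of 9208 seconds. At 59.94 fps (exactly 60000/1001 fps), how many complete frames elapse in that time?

Frames = 9208 × 60000/1001 = 552480000/1001 ≈ 551928.0719.
Complete frames: 551928.

551928 frames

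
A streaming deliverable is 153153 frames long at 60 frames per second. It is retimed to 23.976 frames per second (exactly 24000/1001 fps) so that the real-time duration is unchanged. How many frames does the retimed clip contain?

61200 frames

Target frames = source frames × (target rate / source rate) = 153153 × (24000/1001)/(60) = 153153 × 400/1001 = 61200.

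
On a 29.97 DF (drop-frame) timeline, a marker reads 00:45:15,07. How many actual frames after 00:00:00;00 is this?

81375

As if non-drop at 30 labels/s: (0 × 3600 + 45 × 60 + 15) × 30 + 7 = 81457.
Minute boundaries passed: 45; those not divisible by 10: 45 − 4 = 41; dropped labels = 2 × 41 = 82.
Actual frame index = 81457 − 82 = 81375.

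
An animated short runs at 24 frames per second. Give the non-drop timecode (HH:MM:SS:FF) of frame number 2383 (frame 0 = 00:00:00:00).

00:01:39:07

2383 ÷ 24 = 99 full seconds, remainder 7 frames.
99 s = 0 h 1 min 39 s.
Timecode: 00:01:39:07.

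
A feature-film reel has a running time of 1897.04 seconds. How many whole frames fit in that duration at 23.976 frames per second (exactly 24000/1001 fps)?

Frames = 1897.04 × 24000/1001 = 45528960/1001 ≈ 45483.4765.
Complete frames: 45483.

45483 frames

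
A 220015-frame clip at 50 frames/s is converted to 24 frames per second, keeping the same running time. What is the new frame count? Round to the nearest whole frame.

105607 frames

Frames at target rate = 220015 × (24) / (50) = 528036/5 ≈ 105607.200.
Nearest whole frame: 105607.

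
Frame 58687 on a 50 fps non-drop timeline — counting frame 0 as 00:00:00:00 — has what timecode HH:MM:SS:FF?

00:19:33:37

58687 ÷ 50 = 1173 full seconds, remainder 37 frames.
1173 s = 0 h 19 min 33 s.
Timecode: 00:19:33:37.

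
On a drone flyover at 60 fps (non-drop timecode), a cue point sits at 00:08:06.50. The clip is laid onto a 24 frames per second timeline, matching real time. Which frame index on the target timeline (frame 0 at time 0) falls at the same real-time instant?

Source frame index: (0×3600 + 8×60 + 6) × 60 + 50 = 29210.
Real time: 29210 / (60) = 2921/6 s.
Target frame: (2921/6) × (24) = 11684.

frame 11684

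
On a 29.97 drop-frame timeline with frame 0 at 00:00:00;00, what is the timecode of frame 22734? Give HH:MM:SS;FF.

Ten DF minutes hold 17982 frames, so frame 22734 lies in block 1 (frames 17982–35963) with 4752 frames into that block.
The block's first minute is 1800 frames and the rest 1798 each; 4752 frames reaches minute 2, so 1 × 18 + 2 × 2 = 22 labels have been skipped so far.
Adding those back, label number 22734 + 22 = 22756 at 30 labels/s is 758 s + 16 f = 0 h 12 min 38 s frame 16, i.e. 00:12:38;16.

00:12:38;16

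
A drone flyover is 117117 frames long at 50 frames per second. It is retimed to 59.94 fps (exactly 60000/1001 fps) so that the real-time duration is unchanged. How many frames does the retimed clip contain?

140400 frames

Target frames = source frames × (target rate / source rate) = 117117 × (60000/1001)/(50) = 117117 × 1200/1001 = 140400.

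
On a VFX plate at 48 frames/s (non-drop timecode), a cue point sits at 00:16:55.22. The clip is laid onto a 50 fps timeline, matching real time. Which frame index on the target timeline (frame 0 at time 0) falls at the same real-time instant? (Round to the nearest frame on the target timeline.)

frame 50773

Source frame index: (0×3600 + 16×60 + 55) × 48 + 22 = 48742.
Real time: 48742 / (48) = 24371/24 s.
Target frame: (24371/24) × (50) = 609275/12 ≈ 50772.917 → 50773.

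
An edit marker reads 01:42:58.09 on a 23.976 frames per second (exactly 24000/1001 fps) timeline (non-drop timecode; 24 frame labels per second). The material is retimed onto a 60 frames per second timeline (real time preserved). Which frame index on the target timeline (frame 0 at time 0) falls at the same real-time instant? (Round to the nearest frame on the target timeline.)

frame 371073

Source frame index: (1×3600 + 42×60 + 58) × 24 + 9 = 148281.
Real time: 148281 / (24000/1001) = 49476427/8000 s.
Target frame: (49476427/8000) × (60) = 148429281/400 ≈ 371073.203 → 371073.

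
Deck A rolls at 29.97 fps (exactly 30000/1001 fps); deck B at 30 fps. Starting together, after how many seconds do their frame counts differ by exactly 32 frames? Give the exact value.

The gap grows by |30 − 30000/1001| = 30/1001 frames per second.
Time for a 32-frame gap: 32 ÷ (30/1001) = 16016/15 s.

16016/15 seconds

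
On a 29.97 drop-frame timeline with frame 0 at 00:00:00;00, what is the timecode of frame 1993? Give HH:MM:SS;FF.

Each 10-minute DF block holds 10 × 60 × 30 − 9 × 2 = 17982 frames. 1993 ÷ 17982 → 0 full blocks, remainder 1993.
Within the partial block the first minute is 1800 frames and each further minute 1798, so 1 further minute boundary passed. Total skipped labels = 18 × 0 + 2 × 1 = 2.
Non-drop label index = 1993 + 2 = 1995; at 30 labels/s that is 00:01:06:15, i.e. DF 00:01:06;15.

00:01:06;15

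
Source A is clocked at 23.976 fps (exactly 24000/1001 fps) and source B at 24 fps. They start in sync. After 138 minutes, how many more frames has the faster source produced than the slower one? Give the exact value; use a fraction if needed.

138 min = 8280 s.
A emits 24000/1001 × 8280 = 198720000/1001 frames; B emits 24 × 8280 = 198720.
Difference = 198720/1001 frames (≈ 198.5215); B is ahead of A.

198720/1001 frames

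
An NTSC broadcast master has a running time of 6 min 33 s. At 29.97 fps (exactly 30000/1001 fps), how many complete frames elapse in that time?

11778 frames

6 min 33 s = 393 s.
Frames = 393 × 30000/1001 = 11790000/1001 ≈ 11778.2218.
Complete frames: 11778.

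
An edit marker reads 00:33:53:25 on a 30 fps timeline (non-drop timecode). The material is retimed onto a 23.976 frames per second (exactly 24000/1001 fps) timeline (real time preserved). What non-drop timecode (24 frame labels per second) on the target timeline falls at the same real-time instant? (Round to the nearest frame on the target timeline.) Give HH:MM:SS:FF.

Source frame index: (0×3600 + 33×60 + 53) × 30 + 25 = 61015.
Real time: 61015 / (30) = 12203/6 s.
Target frame: (12203/6) × (24000/1001) = 48812000/1001 ≈ 48763.237 → 48763.
At 24 labels/s: frame 48763 → 00:33:51:19.

00:33:51:19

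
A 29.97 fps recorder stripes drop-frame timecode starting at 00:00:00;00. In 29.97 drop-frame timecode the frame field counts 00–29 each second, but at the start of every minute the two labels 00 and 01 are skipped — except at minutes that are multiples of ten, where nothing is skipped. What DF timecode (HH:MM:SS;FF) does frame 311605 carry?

02:53:17;07

Ten DF minutes hold 17982 frames, so frame 311605 lies in block 17 (frames 305694–323675) with 5911 frames into that block.
The block's first minute is 1800 frames and the rest 1798 each; 5911 frames reaches minute 3, so 17 × 18 + 3 × 2 = 312 labels have been skipped so far.
Adding those back, label number 311605 + 312 = 311917 at 30 labels/s is 10397 s + 7 f = 2 h 53 min 17 s frame 7, i.e. 02:53:17;07.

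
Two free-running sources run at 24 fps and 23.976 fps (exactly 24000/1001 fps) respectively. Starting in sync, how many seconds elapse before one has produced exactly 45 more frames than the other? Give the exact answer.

The gap grows by |24000/1001 − 24| = 24/1001 frames per second.
Time for a 45-frame gap: 45 ÷ (24/1001) = 1876.875 s.

1876.875 seconds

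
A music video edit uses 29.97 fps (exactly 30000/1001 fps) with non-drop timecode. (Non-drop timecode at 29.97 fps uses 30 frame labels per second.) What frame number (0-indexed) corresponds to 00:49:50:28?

Total seconds to the label: (0 × 3600 + 49 × 60 + 50) = 2990.
Frame index = 2990 × 30 + 28 = 89728.

89728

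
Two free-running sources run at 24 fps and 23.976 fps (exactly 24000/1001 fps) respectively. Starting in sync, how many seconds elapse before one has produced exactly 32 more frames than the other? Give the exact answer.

4004/3 seconds

The gap grows by |24000/1001 − 24| = 24/1001 frames per second.
Time for a 32-frame gap: 32 ÷ (24/1001) = 4004/3 s.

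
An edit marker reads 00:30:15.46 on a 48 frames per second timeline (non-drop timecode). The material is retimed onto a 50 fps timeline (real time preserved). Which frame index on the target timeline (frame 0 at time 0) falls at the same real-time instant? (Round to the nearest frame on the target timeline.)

Source frame index: (0×3600 + 30×60 + 15) × 48 + 46 = 87166.
Real time: 87166 / (48) = 43583/24 s.
Target frame: (43583/24) × (50) = 1089575/12 ≈ 90797.917 → 90798.

frame 90798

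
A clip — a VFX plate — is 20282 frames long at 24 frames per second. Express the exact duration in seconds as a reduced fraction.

10141/12 seconds

Running time = 20282 ÷ (24) = 20282 × 1/24 = 10141/12 s.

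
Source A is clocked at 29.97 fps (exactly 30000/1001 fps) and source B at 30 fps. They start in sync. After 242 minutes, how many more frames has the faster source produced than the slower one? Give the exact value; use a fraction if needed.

39600/91 frames

242 min = 14520 s.
A emits 30000/1001 × 14520 = 39600000/91 frames; B emits 30 × 14520 = 435600.
Difference = 39600/91 frames (≈ 435.1648); B is ahead of A.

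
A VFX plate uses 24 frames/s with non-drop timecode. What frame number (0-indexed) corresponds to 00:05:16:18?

Total seconds to the label: (0 × 3600 + 5 × 60 + 16) = 316.
Frame index = 316 × 24 + 18 = 7602.

frame 7602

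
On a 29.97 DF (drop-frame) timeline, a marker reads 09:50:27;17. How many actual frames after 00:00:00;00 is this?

Complete 10-minute blocks: 59, each 17982 frames → 1060938.
Remaining 0 whole minutes in the current block: 0 frames.
Within the current minute: 27 × 30 + 17 = 827. Total = 1060938 + 0 + 827 = 1061765.

1061765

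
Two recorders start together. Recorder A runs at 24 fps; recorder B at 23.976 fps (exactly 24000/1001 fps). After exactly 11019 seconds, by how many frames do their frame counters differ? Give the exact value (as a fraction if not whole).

264456/1001 frames

A emits 24 × 11019 = 264456 frames; B emits 24000/1001 × 11019 = 264456000/1001.
Difference = 264456/1001 frames (≈ 264.1918); B is behind A.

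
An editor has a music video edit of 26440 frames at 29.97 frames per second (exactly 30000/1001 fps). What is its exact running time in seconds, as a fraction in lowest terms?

Running time = 26440 ÷ (30000/1001) = 26440 × 1001/30000 = 661661/750 s.

661661/750 seconds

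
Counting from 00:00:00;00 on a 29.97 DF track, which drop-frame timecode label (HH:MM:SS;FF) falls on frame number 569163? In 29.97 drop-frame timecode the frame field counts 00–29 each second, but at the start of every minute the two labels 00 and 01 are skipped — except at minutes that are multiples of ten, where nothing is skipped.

05:16:31;03

Each 10-minute DF block holds 10 × 60 × 30 − 9 × 2 = 17982 frames. 569163 ÷ 17982 → 31 full blocks, remainder 11721.
Within the partial block the first minute is 1800 frames and each further minute 1798, so 6 further minute boundaries passed. Total skipped labels = 18 × 31 + 2 × 6 = 570.
Non-drop label index = 569163 + 570 = 569733; at 30 labels/s that is 05:16:31:03, i.e. DF 05:16:31;03.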